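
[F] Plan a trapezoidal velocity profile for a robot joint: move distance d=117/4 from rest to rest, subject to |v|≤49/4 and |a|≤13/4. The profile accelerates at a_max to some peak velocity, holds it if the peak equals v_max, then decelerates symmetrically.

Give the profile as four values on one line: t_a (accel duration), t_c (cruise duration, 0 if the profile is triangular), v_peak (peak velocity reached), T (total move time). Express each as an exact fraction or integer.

t_a=3 t_c=0 v_peak=39/4 T=6

(v_max)²/a_max = (49/4)²/(13/4) = 2401/52
117/4 < 2401/52 so t_c = 0
v_peak = √(117/4·13/4) = √(1521/16) = 39/4
t_a = (39/4)/(13/4) = 3; t_c = 0
T = 2·3 = 6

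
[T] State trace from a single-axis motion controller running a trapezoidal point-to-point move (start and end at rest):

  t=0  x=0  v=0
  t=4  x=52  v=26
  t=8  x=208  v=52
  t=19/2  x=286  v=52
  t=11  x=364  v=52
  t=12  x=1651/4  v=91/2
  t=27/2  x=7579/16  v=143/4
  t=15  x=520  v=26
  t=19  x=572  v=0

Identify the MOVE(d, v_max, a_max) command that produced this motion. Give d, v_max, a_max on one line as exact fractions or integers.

final state: t=19, x=572, v=0 → d = 572
a_max = (26−0)/(4−0) = 13/2
max v = 52 over t∈[8,11] → v_max = 52
check: 52·(8+3) = 572 ✓

d=572 v_max=52 a_max=13/2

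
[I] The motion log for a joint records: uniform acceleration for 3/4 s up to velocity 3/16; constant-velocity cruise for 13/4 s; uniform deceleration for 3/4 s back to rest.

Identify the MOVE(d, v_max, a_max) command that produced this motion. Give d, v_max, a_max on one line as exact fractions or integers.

d=3/4 v_max=3/16 a_max=1/4

a_max = (3/16)/(3/4) = 1/4
d_a = ½·3/16·3/4 = 9/128; d_c = 3/16·13/4 = 39/64
d = 2·9/128 + 39/64 = 3/4
t_c = 13/4 > 0 → v_max = v_peak = 3/16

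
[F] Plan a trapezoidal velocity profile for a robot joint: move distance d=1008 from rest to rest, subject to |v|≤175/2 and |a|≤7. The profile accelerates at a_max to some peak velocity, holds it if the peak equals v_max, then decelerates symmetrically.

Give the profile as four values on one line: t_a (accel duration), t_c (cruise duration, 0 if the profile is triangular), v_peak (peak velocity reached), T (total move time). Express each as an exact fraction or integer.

t_a=12 t_c=0 v_peak=84 T=24

v_max²/a_max = (175/2)²/7 = 4375/4
1008 < 4375/4 ⇒ no cruise
v_peak = √(1008·7) = √7056 = 84
t_a = 84/7 = 12; t_c = 0
T = 2·12 = 24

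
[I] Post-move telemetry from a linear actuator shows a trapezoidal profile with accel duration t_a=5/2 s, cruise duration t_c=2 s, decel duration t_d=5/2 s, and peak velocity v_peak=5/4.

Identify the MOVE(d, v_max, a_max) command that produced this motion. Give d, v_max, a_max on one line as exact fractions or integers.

d=45/8 v_max=5/4 a_max=1/2

a_max = (5/4)/(5/2) = 1/2
d_a = ½·5/4·5/2 = 25/16; d_c = 5/4·2 = 5/2
d = 2·25/16 + 5/2 = 45/8
t_c = 2 > 0 ⇒ limit active, v_max = 5/4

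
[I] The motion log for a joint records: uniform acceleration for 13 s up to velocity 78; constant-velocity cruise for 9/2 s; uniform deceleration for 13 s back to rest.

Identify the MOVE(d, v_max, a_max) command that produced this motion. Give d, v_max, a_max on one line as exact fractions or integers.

d=1365 v_max=78 a_max=6

a_max = 78/13 = 6
d_a = ½·78·13 = 507; d_c = 78·9/2 = 351
d = 2·507 + 351 = 1365
t_c = 9/2 > 0 → v_max = v_peak = 78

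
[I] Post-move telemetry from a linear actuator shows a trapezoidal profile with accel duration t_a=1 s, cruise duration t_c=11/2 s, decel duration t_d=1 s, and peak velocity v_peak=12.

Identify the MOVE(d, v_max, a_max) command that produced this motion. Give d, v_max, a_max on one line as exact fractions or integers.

d=78 v_max=12 a_max=12

a_max = 12/1 = 12
d_a = ½·12·1 = 6; d_c = 12·11/2 = 66
d = 2·6 + 66 = 78
t_c = 11/2 > 0 → v_max = v_peak = 12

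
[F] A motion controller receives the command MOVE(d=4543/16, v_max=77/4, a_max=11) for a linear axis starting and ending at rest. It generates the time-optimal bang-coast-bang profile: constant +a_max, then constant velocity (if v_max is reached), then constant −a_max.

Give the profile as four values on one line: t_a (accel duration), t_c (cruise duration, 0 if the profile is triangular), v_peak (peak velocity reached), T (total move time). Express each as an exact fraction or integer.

vₘ²/aₘ = (77/4)²/11 = 539/16
4543/16 ≥ 539/16 → trapezoidal
t_a = (77/4)/11 = 7/4; v_peak = 77/4
d_cruise = 4543/16 − 539/16 = 1001/4; t_c = (1001/4)/(77/4) = 13
T = 2·7/4 + 13 = 33/2

t_a=7/4 t_c=13 v_peak=77/4 T=33/2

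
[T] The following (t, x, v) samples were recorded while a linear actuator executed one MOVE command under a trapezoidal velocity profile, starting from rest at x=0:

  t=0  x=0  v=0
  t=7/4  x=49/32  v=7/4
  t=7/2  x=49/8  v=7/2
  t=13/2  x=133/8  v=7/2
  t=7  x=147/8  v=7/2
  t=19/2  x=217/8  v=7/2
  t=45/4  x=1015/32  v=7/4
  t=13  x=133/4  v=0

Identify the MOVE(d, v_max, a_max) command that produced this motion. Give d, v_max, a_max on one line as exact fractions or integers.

d=133/4 v_max=7/2 a_max=1

final state: t=13, x=133/4, v=0 → d = 133/4
a_max = (7/4−0)/(7/4−0) = 1
max v = 7/2 over t∈[7/2,19/2] → v_max = 7/2
check: 7/2·(7/2+6) = 133/4 ✓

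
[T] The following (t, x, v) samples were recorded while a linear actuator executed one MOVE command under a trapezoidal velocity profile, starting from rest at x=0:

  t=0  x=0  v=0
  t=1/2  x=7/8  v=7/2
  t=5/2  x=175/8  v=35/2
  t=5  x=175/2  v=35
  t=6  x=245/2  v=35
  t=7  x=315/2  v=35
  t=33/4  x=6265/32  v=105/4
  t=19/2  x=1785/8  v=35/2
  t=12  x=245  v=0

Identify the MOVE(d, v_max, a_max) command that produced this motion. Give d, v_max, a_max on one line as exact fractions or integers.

final state: t=12, x=245, v=0 → d = 245
a_max = (7/2−0)/(1/2−0) = 7
max v = 35 over t∈[5,7] → v_max = 35
check: 35·(5+2) = 245 ✓

d=245 v_max=35 a_max=7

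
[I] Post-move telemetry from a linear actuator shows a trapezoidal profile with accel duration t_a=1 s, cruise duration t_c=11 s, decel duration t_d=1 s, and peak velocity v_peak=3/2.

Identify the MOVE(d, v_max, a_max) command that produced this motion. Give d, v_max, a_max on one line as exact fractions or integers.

a_max = (3/2)/1 = 3/2
d_a = ½·3/2·1 = 3/4; d_c = 3/2·11 = 33/2
d = 2·3/4 + 33/2 = 18
t_c = 11 > 0 → v_max = v_peak = 3/2

d=18 v_max=3/2 a_max=3/2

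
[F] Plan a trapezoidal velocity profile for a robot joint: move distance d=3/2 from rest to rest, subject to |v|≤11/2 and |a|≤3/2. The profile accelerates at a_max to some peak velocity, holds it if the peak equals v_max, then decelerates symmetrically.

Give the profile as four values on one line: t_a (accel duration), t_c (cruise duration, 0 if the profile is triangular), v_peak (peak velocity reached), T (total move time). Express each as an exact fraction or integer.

(v_max)²/a_max = (11/2)²/(3/2) = 121/6
3/2 < 121/6 → triangular
v_peak = √(3/2·3/2) = √(9/4) = 3/2
t_a = (3/2)/(3/2) = 1; t_c = 0
T = 2·1 = 2

t_a=1 t_c=0 v_peak=3/2 T=2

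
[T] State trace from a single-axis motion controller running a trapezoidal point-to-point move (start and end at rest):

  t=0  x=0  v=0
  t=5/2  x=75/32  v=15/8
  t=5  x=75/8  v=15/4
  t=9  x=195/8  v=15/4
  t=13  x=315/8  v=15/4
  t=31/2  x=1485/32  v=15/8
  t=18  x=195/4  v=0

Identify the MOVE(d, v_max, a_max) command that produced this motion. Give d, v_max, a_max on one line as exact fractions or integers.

final state: t=18, x=195/4, v=0 → d = 195/4
a_max = (15/8−0)/(5/2−0) = 3/4
max v = 15/4 over t∈[5,13] → v_max = 15/4
check: 15/4·(5+8) = 195/4 ✓

d=195/4 v_max=15/4 a_max=3/4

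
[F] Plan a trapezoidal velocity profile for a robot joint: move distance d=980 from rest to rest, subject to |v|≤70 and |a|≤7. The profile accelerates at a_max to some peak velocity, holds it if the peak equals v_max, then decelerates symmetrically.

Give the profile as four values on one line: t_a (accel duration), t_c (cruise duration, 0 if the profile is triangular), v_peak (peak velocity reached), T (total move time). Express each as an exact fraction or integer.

vₘ²/aₘ = 70²/7 = 700
980 ≥ 700 so v_max reached
t_a = 70/7 = 10; v_peak = 70
d_cruise = 980 − 700 = 280; t_c = 280/70 = 4
T = 2·10 + 4 = 24

t_a=10 t_c=4 v_peak=70 T=24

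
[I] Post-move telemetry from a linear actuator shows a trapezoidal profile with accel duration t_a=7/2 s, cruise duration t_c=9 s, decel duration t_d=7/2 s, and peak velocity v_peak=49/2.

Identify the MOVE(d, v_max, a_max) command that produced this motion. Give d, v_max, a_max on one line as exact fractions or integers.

d=1225/4 v_max=49/2 a_max=7

a_max = (49/2)/(7/2) = 7
d_a = ½·49/2·7/2 = 343/8; d_c = 49/2·9 = 441/2
d = 2·343/8 + 441/2 = 1225/4
t_c = 9 > 0 so v_max = 49/2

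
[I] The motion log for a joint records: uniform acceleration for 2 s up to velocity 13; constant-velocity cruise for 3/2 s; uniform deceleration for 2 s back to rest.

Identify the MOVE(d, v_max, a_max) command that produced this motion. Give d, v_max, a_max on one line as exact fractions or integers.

a_max = 13/2
d_a = ½·13·2 = 13; d_c = 13·3/2 = 39/2
d = 2·13 + 39/2 = 91/2
t_c = 3/2 > 0 ⇒ limit active, v_max = 13

d=91/2 v_max=13 a_max=13/2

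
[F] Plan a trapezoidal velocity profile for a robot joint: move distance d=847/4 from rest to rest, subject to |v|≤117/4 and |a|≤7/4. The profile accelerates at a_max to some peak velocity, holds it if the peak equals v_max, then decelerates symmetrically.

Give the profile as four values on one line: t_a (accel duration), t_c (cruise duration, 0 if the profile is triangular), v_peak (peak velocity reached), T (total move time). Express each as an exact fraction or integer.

t_a=11 t_c=0 v_peak=77/4 T=22

v_max²/a_max = (117/4)²/(7/4) = 13689/28
847/4 < 13689/28 so t_c = 0
v_peak = √(847/4·7/4) = √(5929/16) = 77/4
t_a = (77/4)/(7/4) = 11; t_c = 0
T = 2·11 = 22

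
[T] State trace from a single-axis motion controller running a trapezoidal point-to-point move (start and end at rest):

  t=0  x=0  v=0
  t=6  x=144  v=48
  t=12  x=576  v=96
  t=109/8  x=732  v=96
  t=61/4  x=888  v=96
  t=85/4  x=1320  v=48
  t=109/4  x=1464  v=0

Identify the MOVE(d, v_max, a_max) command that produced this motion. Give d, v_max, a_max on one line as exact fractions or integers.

d=1464 v_max=96 a_max=8

final state: t=109/4, x=1464, v=0 → d = 1464
a_max = (48−0)/(6−0) = 8
max v = 96 over t∈[12,61/4] → v_max = 96
check: 96·(12+13/4) = 1464 ✓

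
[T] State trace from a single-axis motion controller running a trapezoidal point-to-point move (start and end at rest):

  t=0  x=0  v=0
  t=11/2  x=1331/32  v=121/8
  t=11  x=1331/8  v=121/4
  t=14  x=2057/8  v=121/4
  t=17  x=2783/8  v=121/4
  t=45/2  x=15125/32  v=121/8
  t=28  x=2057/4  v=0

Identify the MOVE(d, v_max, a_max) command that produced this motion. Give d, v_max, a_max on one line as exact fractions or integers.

final state: t=28, x=2057/4, v=0 → d = 2057/4
a_max = (121/8−0)/(11/2−0) = 11/4
max v = 121/4 over t∈[11,17] → v_max = 121/4
check: 121/4·(11+6) = 2057/4 ✓

d=2057/4 v_max=121/4 a_max=11/4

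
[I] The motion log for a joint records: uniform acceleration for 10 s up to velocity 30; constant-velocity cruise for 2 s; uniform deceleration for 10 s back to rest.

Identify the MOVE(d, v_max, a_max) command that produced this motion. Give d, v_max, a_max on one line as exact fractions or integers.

d=360 v_max=30 a_max=3

a_max = 30/10 = 3
d_a = ½·30·10 = 150; d_c = 30·2 = 60
d = 2·150 + 60 = 360
t_c = 2 > 0 → v_max = v_peak = 30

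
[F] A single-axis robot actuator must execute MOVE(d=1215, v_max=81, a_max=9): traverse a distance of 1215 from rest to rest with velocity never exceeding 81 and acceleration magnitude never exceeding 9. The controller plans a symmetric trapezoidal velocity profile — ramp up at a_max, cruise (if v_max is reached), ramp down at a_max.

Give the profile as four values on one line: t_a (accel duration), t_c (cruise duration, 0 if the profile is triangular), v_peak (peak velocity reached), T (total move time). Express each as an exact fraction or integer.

vₘ²/aₘ = 81²/9 = 729
1215 ≥ 729 so v_max reached
t_a = 81/9 = 9; v_peak = 81
d_cruise = 1215 − 729 = 486; t_c = 486/81 = 6
T = 2·9 + 6 = 24

t_a=9 t_c=6 v_peak=81 T=24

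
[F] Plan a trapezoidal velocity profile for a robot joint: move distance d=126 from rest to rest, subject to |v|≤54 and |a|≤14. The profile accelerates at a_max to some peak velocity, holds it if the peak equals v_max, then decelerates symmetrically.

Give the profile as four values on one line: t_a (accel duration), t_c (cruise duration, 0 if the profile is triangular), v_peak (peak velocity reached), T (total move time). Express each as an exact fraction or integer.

v_max²/a_max = 54²/14 = 1458/7
126 < 1458/7 → triangular
v_peak = √(126·14) = √1764 = 42
t_a = 42/14 = 3; t_c = 0
T = 2·3 = 6

t_a=3 t_c=0 v_peak=42 T=6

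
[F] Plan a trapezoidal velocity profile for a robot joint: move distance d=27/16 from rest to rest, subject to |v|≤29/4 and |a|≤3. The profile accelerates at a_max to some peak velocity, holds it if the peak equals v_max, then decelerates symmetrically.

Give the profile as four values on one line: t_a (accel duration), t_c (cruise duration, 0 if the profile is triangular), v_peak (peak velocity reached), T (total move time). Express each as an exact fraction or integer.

vₘ²/aₘ = (29/4)²/3 = 841/48
27/16 < 841/48 so t_c = 0
v_peak = √(27/16·3) = √(81/16) = 9/4
t_a = (9/4)/3 = 3/4; t_c = 0
T = 2·3/4 = 3/2

t_a=3/4 t_c=0 v_peak=9/4 T=3/2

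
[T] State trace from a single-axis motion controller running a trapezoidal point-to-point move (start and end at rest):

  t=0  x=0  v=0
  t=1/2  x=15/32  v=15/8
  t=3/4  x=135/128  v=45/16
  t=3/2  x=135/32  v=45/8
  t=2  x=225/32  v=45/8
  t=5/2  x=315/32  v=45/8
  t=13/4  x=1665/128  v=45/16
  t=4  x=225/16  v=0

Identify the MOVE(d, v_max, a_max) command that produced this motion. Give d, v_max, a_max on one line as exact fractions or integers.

final state: t=4, x=225/16, v=0 → d = 225/16
a_max = (15/8−0)/(1/2−0) = 15/4
max v = 45/8 over t∈[3/2,5/2] → v_max = 45/8
check: 45/8·(3/2+1) = 225/16 ✓

d=225/16 v_max=45/8 a_max=15/4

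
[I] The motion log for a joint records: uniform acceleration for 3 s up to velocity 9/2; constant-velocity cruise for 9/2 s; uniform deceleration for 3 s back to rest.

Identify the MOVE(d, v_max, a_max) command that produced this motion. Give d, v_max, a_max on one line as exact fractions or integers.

d=135/4 v_max=9/2 a_max=3/2

a_max = (9/2)/3 = 3/2
d_a = ½·9/2·3 = 27/4; d_c = 9/2·9/2 = 81/4
d = 2·27/4 + 81/4 = 135/4
t_c = 9/2 > 0 → v_max = v_peak = 9/2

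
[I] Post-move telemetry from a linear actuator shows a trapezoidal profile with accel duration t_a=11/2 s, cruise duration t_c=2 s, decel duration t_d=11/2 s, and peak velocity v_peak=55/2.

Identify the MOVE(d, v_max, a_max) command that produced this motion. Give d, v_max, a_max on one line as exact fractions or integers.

a_max = (55/2)/(11/2) = 5
d_a = ½·55/2·11/2 = 605/8; d_c = 55/2·2 = 55
d = 2·605/8 + 55 = 825/4
t_c = 2 > 0 so v_max = 55/2

d=825/4 v_max=55/2 a_max=5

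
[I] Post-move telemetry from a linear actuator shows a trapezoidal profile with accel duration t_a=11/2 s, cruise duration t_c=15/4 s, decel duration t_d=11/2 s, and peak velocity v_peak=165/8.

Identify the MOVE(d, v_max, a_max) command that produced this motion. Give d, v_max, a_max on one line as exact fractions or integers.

d=6105/32 v_max=165/8 a_max=15/4

a_max = (165/8)/(11/2) = 15/4
d_a = ½·165/8·11/2 = 1815/32; d_c = 165/8·15/4 = 2475/32
d = 2·1815/32 + 2475/32 = 6105/32
t_c = 15/4 > 0 ⇒ limit active, v_max = 165/8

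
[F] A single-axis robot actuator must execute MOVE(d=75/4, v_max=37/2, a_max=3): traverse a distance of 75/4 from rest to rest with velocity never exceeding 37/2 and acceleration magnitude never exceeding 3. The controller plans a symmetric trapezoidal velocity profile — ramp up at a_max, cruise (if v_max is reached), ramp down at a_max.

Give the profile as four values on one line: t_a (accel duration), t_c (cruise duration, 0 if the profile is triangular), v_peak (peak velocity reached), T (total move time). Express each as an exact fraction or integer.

t_a=5/2 t_c=0 v_peak=15/2 T=5

v_max²/a_max = (37/2)²/3 = 1369/12
75/4 < 1369/12 → triangular
v_peak = √(75/4·3) = √(225/4) = 15/2
t_a = (15/2)/3 = 5/2; t_c = 0
T = 2·5/2 = 5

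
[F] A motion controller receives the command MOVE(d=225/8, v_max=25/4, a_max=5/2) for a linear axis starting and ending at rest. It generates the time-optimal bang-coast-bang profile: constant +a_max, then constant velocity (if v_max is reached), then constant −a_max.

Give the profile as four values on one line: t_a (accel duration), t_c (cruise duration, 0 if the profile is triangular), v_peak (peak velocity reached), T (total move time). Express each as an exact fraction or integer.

(v_max)²/a_max = (25/4)²/(5/2) = 125/8
225/8 ≥ 125/8 → trapezoidal
t_a = (25/4)/(5/2) = 5/2; v_peak = 25/4
d_cruise = 225/8 − 125/8 = 25/2; t_c = (25/2)/(25/4) = 2
T = 2·5/2 + 2 = 7

t_a=5/2 t_c=2 v_peak=25/4 T=7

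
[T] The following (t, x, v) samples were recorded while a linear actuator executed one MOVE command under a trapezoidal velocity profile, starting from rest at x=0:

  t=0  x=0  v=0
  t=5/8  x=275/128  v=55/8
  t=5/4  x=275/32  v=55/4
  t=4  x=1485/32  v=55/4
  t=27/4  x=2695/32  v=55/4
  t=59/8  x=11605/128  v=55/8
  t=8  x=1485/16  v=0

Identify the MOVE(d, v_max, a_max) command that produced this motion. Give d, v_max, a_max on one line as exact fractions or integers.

d=1485/16 v_max=55/4 a_max=11

final state: t=8, x=1485/16, v=0 → d = 1485/16
a_max = (55/8−0)/(5/8−0) = 11
max v = 55/4 over t∈[5/4,27/4] → v_max = 55/4
check: 55/4·(5/4+11/2) = 1485/16 ✓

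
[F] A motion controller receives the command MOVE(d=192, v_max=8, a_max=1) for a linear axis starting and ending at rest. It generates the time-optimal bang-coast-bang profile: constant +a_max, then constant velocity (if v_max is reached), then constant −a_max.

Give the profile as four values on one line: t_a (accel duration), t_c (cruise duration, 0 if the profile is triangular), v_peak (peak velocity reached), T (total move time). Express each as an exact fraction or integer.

t_a=8 t_c=16 v_peak=8 T=32

vₘ²/aₘ = 8²/1 = 64
192 ≥ 64 ⇒ cruise phase
t_a = 8/1 = 8; v_peak = 8
d_cruise = 192 − 64 = 128; t_c = 128/8 = 16
T = 2·8 + 16 = 32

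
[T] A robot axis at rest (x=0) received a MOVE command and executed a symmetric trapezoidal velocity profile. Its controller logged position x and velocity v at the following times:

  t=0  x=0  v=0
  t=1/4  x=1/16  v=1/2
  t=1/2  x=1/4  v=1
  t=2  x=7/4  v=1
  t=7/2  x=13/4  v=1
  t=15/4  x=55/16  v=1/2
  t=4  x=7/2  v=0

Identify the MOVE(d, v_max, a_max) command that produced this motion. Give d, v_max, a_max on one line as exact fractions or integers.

final state: t=4, x=7/2, v=0 → d = 7/2
a_max = (1/2−0)/(1/4−0) = 2
max v = 1 over t∈[1/2,7/2] → v_max = 1
check: 1·(1/2+3) = 7/2 ✓

d=7/2 v_max=1 a_max=2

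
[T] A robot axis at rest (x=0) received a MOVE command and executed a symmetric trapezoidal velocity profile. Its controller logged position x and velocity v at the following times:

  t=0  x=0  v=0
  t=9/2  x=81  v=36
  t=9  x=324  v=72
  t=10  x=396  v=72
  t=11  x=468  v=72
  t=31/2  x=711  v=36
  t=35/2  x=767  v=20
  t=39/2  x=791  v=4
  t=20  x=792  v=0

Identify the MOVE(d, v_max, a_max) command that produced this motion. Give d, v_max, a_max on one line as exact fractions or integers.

d=792 v_max=72 a_max=8

final state: t=20, x=792, v=0 → d = 792
a_max = (36−0)/(9/2−0) = 8
max v = 72 over t∈[9,11] → v_max = 72
check: 72·(9+2) = 792 ✓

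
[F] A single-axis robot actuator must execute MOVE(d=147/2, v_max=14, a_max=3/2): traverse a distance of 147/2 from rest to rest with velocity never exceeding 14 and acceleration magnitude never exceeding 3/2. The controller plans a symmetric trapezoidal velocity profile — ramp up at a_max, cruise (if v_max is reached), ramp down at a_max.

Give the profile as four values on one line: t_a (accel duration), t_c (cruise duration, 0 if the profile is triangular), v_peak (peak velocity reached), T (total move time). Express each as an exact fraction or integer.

t_a=7 t_c=0 v_peak=21/2 T=14

vₘ²/aₘ = 14²/(3/2) = 392/3
147/2 < 392/3 so t_c = 0
v_peak = √(147/2·3/2) = √(441/4) = 21/2
t_a = (21/2)/(3/2) = 7; t_c = 0
T = 2·7 = 14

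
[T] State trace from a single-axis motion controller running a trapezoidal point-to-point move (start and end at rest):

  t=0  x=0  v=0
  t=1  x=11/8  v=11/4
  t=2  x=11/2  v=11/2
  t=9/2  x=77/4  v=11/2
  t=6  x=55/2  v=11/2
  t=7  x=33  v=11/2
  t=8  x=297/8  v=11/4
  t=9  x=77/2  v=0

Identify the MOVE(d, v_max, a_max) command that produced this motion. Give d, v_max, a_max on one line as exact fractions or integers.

final state: t=9, x=77/2, v=0 → d = 77/2
a_max = (11/4−0)/(1−0) = 11/4
max v = 11/2 over t∈[2,7] → v_max = 11/2
check: 11/2·(2+5) = 77/2 ✓

d=77/2 v_max=11/2 a_max=11/4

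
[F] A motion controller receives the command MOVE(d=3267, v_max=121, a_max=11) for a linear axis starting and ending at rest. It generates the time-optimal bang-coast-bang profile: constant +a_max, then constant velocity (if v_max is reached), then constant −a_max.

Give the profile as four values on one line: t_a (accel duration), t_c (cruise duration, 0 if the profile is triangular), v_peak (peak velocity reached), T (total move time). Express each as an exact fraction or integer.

t_a=11 t_c=16 v_peak=121 T=38

(v_max)²/a_max = 121²/11 = 1331
3267 ≥ 1331 so v_max reached
t_a = 121/11 = 11; v_peak = 121
d_cruise = 3267 − 1331 = 1936; t_c = 1936/121 = 16
T = 2·11 + 16 = 38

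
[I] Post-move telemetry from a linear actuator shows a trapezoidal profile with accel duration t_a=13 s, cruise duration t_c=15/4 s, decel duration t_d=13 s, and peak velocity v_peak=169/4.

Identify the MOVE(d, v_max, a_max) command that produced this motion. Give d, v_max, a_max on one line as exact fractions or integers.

d=11323/16 v_max=169/4 a_max=13/4

a_max = (169/4)/13 = 13/4
d_a = ½·169/4·13 = 2197/8; d_c = 169/4·15/4 = 2535/16
d = 2·2197/8 + 2535/16 = 11323/16
t_c = 15/4 > 0 so v_max = 169/4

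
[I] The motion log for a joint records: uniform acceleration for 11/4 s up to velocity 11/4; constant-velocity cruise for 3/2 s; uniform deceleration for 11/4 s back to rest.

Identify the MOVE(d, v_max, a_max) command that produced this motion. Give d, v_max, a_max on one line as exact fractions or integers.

a_max = (11/4)/(11/4) = 1
d_a = ½·11/4·11/4 = 121/32; d_c = 11/4·3/2 = 33/8
d = 2·121/32 + 33/8 = 187/16
t_c = 3/2 > 0 so v_max = 11/4

d=187/16 v_max=11/4 a_max=1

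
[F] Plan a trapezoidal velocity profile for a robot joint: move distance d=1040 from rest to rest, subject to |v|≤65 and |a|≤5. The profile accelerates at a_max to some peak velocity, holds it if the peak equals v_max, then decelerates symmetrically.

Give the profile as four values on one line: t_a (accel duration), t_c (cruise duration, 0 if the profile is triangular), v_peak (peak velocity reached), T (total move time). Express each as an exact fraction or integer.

t_a=13 t_c=3 v_peak=65 T=29

v_max²/a_max = 65²/5 = 845
1040 ≥ 845 ⇒ cruise phase
t_a = 65/5 = 13; v_peak = 65
d_cruise = 1040 − 845 = 195; t_c = 195/65 = 3
T = 2·13 + 3 = 29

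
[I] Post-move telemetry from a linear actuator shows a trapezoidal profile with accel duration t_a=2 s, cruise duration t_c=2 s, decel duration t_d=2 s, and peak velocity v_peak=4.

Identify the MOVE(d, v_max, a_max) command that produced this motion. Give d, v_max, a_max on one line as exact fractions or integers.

a_max = 4/2 = 2
d_a = ½·4·2 = 4; d_c = 4·2 = 8
d = 2·4 + 8 = 16
t_c = 2 > 0 ⇒ limit active, v_max = 4

d=16 v_max=4 a_max=2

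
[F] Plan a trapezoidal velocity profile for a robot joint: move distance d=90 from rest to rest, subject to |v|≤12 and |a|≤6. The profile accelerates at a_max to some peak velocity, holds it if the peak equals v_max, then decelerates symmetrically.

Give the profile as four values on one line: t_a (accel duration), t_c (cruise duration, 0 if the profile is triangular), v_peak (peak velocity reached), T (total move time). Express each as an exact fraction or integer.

v_max²/a_max = 12²/6 = 24
90 ≥ 24 ⇒ cruise phase
t_a = 12/6 = 2; v_peak = 12
d_cruise = 90 − 24 = 66; t_c = 66/12 = 11/2
T = 2·2 + 11/2 = 19/2

t_a=2 t_c=11/2 v_peak=12 T=19/2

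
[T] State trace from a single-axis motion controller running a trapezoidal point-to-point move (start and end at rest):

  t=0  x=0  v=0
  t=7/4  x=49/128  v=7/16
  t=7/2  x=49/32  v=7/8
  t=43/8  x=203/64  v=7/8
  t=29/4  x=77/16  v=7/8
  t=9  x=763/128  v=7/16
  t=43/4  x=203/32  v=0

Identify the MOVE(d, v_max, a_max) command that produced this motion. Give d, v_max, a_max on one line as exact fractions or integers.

final state: t=43/4, x=203/32, v=0 → d = 203/32
a_max = (7/16−0)/(7/4−0) = 1/4
max v = 7/8 over t∈[7/2,29/4] → v_max = 7/8
check: 7/8·(7/2+15/4) = 203/32 ✓

d=203/32 v_max=7/8 a_max=1/4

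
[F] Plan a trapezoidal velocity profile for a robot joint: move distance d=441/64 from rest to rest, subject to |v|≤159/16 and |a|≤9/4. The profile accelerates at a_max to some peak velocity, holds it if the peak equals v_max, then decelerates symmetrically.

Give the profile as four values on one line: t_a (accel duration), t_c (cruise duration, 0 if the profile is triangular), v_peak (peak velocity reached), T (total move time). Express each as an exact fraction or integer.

(v_max)²/a_max = (159/16)²/(9/4) = 2809/64
441/64 < 2809/64 ⇒ no cruise
v_peak = √(441/64·9/4) = √(3969/256) = 63/16
t_a = (63/16)/(9/4) = 7/4; t_c = 0
T = 2·7/4 = 7/2

t_a=7/4 t_c=0 v_peak=63/16 T=7/2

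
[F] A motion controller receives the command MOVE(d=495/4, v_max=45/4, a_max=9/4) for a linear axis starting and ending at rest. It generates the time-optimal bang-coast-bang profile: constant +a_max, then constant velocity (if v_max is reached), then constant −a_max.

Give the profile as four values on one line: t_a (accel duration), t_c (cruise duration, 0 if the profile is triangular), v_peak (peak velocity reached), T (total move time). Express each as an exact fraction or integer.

(v_max)²/a_max = (45/4)²/(9/4) = 225/4
495/4 ≥ 225/4 ⇒ cruise phase
t_a = (45/4)/(9/4) = 5; v_peak = 45/4
d_cruise = 495/4 − 225/4 = 135/2; t_c = (135/2)/(45/4) = 6
T = 2·5 + 6 = 16

t_a=5 t_c=6 v_peak=45/4 T=16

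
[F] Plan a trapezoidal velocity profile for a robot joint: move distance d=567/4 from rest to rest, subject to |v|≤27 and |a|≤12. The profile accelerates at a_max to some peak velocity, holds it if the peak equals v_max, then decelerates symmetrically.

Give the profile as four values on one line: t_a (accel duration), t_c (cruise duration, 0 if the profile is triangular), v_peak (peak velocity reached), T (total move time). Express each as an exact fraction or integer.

vₘ²/aₘ = 27²/12 = 243/4
567/4 ≥ 243/4 → trapezoidal
t_a = 27/12 = 9/4; v_peak = 27
d_cruise = 567/4 − 243/4 = 81; t_c = 81/27 = 3
T = 2·9/4 + 3 = 15/2

t_a=9/4 t_c=3 v_peak=27 T=15/2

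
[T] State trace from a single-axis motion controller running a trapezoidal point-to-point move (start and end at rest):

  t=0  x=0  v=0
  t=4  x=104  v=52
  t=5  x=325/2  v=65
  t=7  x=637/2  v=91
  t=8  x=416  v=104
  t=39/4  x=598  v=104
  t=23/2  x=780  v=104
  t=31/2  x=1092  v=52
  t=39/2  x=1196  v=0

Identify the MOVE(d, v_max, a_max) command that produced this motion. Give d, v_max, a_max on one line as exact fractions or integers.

final state: t=39/2, x=1196, v=0 → d = 1196
a_max = (52−0)/(4−0) = 13
max v = 104 over t∈[8,23/2] → v_max = 104
check: 104·(8+7/2) = 1196 ✓

d=1196 v_max=104 a_max=13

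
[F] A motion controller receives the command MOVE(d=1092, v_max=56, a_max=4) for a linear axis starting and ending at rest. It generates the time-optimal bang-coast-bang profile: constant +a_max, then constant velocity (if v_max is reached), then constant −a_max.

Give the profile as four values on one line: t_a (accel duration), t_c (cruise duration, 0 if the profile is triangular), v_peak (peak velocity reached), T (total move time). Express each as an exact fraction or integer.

t_a=14 t_c=11/2 v_peak=56 T=67/2

(v_max)²/a_max = 56²/4 = 784
1092 ≥ 784 ⇒ cruise phase
t_a = 56/4 = 14; v_peak = 56
d_cruise = 1092 − 784 = 308; t_c = 308/56 = 11/2
T = 2·14 + 11/2 = 67/2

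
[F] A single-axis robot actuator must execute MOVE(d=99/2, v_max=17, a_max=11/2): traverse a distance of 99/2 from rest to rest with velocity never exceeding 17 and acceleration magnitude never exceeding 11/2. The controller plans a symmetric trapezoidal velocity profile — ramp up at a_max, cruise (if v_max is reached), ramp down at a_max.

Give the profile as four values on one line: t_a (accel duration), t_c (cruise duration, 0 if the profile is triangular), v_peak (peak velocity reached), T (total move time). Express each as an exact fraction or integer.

t_a=3 t_c=0 v_peak=33/2 T=6

(v_max)²/a_max = 17²/(11/2) = 578/11
99/2 < 578/11 ⇒ no cruise
v_peak = √(99/2·11/2) = √(1089/4) = 33/2
t_a = (33/2)/(11/2) = 3; t_c = 0
T = 2·3 = 6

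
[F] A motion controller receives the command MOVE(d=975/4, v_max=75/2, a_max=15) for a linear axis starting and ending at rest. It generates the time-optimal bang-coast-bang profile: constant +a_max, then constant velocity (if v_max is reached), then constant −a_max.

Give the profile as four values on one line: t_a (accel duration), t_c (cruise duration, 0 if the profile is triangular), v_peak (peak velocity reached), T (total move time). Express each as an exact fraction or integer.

vₘ²/aₘ = (75/2)²/15 = 375/4
975/4 ≥ 375/4 so v_max reached
t_a = (75/2)/15 = 5/2; v_peak = 75/2
d_cruise = 975/4 − 375/4 = 150; t_c = 150/(75/2) = 4
T = 2·5/2 + 4 = 9

t_a=5/2 t_c=4 v_peak=75/2 T=9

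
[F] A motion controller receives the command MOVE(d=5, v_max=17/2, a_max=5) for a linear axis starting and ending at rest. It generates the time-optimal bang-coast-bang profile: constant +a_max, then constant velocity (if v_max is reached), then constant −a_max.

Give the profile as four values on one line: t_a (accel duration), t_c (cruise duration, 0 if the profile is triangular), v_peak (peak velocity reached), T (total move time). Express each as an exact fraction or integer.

(v_max)²/a_max = (17/2)²/5 = 289/20
5 < 289/20 so t_c = 0
v_peak = √(5·5) = √25 = 5
t_a = 5/5 = 1; t_c = 0
T = 2·1 = 2

t_a=1 t_c=0 v_peak=5 T=2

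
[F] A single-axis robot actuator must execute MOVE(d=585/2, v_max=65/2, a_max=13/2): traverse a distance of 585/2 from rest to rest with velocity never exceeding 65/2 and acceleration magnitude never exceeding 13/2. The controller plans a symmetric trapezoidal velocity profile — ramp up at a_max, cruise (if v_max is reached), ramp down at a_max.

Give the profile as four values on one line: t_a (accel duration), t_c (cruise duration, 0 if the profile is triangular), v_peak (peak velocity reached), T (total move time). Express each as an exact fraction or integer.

v_max²/a_max = (65/2)²/(13/2) = 325/2
585/2 ≥ 325/2 so v_max reached
t_a = (65/2)/(13/2) = 5; v_peak = 65/2
d_cruise = 585/2 − 325/2 = 130; t_c = 130/(65/2) = 4
T = 2·5 + 4 = 14

t_a=5 t_c=4 v_peak=65/2 T=14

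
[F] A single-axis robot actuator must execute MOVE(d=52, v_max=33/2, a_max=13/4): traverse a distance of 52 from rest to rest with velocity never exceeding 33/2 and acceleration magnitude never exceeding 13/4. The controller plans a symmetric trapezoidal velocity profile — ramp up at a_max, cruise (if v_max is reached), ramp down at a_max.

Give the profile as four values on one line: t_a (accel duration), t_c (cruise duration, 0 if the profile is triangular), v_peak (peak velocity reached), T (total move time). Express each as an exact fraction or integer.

t_a=4 t_c=0 v_peak=13 T=8

vₘ²/aₘ = (33/2)²/(13/4) = 1089/13
52 < 1089/13 → triangular
v_peak = √(52·13/4) = √169 = 13
t_a = 13/(13/4) = 4; t_c = 0
T = 2·4 = 8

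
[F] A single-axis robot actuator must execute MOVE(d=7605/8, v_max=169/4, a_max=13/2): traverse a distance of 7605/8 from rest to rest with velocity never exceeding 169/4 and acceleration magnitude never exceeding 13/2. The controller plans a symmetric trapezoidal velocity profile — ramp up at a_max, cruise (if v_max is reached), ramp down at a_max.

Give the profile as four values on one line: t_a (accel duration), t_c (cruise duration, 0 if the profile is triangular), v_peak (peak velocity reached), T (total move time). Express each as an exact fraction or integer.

t_a=13/2 t_c=16 v_peak=169/4 T=29

v_max²/a_max = (169/4)²/(13/2) = 2197/8
7605/8 ≥ 2197/8 ⇒ cruise phase
t_a = (169/4)/(13/2) = 13/2; v_peak = 169/4
d_cruise = 7605/8 − 2197/8 = 676; t_c = 676/(169/4) = 16
T = 2·13/2 + 16 = 29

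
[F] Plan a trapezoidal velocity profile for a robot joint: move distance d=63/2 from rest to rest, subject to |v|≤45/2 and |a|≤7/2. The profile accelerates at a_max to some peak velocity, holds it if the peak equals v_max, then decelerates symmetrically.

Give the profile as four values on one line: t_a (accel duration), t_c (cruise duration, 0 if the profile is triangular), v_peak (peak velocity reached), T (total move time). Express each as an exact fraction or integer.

t_a=3 t_c=0 v_peak=21/2 T=6

v_max²/a_max = (45/2)²/(7/2) = 2025/14
63/2 < 2025/14 so t_c = 0
v_peak = √(63/2·7/2) = √(441/4) = 21/2
t_a = (21/2)/(7/2) = 3; t_c = 0
T = 2·3 = 6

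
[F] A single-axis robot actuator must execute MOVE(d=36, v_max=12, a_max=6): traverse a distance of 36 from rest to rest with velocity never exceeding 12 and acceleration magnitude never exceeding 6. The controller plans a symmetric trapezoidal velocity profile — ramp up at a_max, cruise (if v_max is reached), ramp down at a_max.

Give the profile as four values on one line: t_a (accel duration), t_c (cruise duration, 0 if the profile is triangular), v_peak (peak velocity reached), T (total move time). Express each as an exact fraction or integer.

t_a=2 t_c=1 v_peak=12 T=5

v_max²/a_max = 12²/6 = 24
36 ≥ 24 so v_max reached
t_a = 12/6 = 2; v_peak = 12
d_cruise = 36 − 24 = 12; t_c = 12/12 = 1
T = 2·2 + 1 = 5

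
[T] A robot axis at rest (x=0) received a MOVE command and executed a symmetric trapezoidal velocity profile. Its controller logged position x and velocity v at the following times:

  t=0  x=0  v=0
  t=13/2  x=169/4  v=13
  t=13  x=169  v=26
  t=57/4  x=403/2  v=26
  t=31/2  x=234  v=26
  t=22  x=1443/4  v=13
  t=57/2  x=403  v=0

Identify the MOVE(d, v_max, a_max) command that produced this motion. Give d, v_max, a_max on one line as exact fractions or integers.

final state: t=57/2, x=403, v=0 → d = 403
a_max = (13−0)/(13/2−0) = 2
max v = 26 over t∈[13,31/2] → v_max = 26
check: 26·(13+5/2) = 403 ✓

d=403 v_max=26 a_max=2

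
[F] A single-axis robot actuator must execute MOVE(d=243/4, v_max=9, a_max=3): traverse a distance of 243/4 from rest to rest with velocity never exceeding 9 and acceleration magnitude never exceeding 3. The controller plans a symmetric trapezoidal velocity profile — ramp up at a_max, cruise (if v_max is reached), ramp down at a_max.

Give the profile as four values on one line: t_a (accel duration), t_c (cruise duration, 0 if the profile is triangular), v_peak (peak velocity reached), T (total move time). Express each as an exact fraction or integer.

t_a=3 t_c=15/4 v_peak=9 T=39/4

v_max²/a_max = 9²/3 = 27
243/4 ≥ 27 so v_max reached
t_a = 9/3 = 3; v_peak = 9
d_cruise = 243/4 − 27 = 135/4; t_c = (135/4)/9 = 15/4
T = 2·3 + 15/4 = 39/4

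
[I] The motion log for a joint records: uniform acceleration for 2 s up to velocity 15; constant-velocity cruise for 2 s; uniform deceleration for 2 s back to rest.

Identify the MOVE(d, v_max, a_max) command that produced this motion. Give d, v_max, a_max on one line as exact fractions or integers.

d=60 v_max=15 a_max=15/2

a_max = 15/2
d_a = ½·15·2 = 15; d_c = 15·2 = 30
d = 2·15 + 30 = 60
t_c = 2 > 0 ⇒ limit active, v_max = 15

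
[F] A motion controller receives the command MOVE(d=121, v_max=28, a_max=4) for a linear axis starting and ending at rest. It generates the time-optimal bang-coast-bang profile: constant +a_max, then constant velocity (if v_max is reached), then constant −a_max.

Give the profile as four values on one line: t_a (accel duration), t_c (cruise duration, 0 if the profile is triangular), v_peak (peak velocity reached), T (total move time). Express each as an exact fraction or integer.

t_a=11/2 t_c=0 v_peak=22 T=11

(v_max)²/a_max = 28²/4 = 196
121 < 196 ⇒ no cruise
v_peak = √(121·4) = √484 = 22
t_a = 22/4 = 11/2; t_c = 0
T = 2·11/2 = 11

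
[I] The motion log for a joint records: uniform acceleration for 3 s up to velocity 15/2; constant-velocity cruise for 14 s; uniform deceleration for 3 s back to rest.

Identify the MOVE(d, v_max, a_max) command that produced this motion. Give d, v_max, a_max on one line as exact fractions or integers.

d=255/2 v_max=15/2 a_max=5/2

a_max = (15/2)/3 = 5/2
d_a = ½·15/2·3 = 45/4; d_c = 15/2·14 = 105
d = 2·45/4 + 105 = 255/2
t_c = 14 > 0 so v_max = 15/2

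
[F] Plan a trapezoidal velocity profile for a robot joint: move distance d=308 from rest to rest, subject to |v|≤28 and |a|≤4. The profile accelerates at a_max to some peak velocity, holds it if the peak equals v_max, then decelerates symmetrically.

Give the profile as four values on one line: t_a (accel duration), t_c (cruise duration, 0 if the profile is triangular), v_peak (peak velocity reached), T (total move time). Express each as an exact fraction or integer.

v_max²/a_max = 28²/4 = 196
308 ≥ 196 ⇒ cruise phase
t_a = 28/4 = 7; v_peak = 28
d_cruise = 308 − 196 = 112; t_c = 112/28 = 4
T = 2·7 + 4 = 18

t_a=7 t_c=4 v_peak=28 T=18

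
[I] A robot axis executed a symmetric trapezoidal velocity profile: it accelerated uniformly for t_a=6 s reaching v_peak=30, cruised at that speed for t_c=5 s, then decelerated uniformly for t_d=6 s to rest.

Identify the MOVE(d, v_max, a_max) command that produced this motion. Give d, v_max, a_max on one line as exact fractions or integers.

a_max = 30/6 = 5
d_a = ½·30·6 = 90; d_c = 30·5 = 150
d = 2·90 + 150 = 330
t_c = 5 > 0 ⇒ limit active, v_max = 30

d=330 v_max=30 a_max=5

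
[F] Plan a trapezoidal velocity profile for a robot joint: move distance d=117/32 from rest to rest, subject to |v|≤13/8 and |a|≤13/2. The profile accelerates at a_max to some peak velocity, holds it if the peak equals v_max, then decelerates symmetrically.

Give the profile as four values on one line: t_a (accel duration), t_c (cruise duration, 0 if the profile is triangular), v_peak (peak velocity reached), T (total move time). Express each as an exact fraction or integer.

t_a=1/4 t_c=2 v_peak=13/8 T=5/2

vₘ²/aₘ = (13/8)²/(13/2) = 13/32
117/32 ≥ 13/32 ⇒ cruise phase
t_a = (13/8)/(13/2) = 1/4; v_peak = 13/8
d_cruise = 117/32 − 13/32 = 13/4; t_c = (13/4)/(13/8) = 2
T = 2·1/4 + 2 = 5/2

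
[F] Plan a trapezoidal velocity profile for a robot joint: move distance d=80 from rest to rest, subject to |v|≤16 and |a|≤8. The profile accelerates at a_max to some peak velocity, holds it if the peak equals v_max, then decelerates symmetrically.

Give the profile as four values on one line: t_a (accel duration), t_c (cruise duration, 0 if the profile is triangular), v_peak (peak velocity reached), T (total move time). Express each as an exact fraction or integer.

v_max²/a_max = 16²/8 = 32
80 ≥ 32 → trapezoidal
t_a = 16/8 = 2; v_peak = 16
d_cruise = 80 − 32 = 48; t_c = 48/16 = 3
T = 2·2 + 3 = 7

t_a=2 t_c=3 v_peak=16 T=7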